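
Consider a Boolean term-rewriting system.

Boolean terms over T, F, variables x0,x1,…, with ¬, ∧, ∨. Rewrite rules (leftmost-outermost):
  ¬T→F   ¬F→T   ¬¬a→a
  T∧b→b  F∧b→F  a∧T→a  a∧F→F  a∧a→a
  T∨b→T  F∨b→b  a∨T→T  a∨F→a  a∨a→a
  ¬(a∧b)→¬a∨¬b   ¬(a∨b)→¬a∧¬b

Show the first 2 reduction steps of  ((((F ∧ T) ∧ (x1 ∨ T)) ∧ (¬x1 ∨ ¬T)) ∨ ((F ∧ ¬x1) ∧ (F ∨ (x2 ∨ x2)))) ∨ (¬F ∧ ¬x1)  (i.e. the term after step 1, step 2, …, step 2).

  start: ((((F ∧ T) ∧ (x1 ∨ T)) ∧ (¬x1 ∨ ¬T)) ∨ ((F ∧ ¬x1) ∧ (F ∨ (x2 ∨ x2)))) ∨ (¬F ∧ ¬x1)
  [1] (((F ∧ (x1 ∨ T)) ∧ (¬x1 ∨ ¬T)) ∨ ((F ∧ ¬x1) ∧ (F ∨ (x2 ∨ x2)))) ∨ (¬F ∧ ¬x1)
  [2] ((F ∧ (¬x1 ∨ ¬T)) ∨ ((F ∧ ¬x1) ∧ (F ∨ (x2 ∨ x2)))) ∨ (¬F ∧ ¬x1)

Answer: after 2 steps: ((F ∧ (¬x1 ∨ ¬T)) ∨ ((F ∧ ¬x1) ∧ (F ∨ (x2 ∨ x2)))) ∨ (¬F ∧ ¬x1)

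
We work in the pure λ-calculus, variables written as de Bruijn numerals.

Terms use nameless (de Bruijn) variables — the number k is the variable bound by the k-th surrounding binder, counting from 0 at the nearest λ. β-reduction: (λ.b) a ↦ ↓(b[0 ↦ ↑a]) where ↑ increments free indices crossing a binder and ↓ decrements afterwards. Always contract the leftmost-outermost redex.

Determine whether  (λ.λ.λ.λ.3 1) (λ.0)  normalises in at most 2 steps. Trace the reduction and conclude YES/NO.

  start: (λ.λ.λ.λ.3 1) (λ.0)
  →1  λ.λ.λ.(λ.0) 1
  →2  λ.λ.λ.1

Answer: YES — reaches normal form λ.λ.λ.1 in 2 ≤ 2 steps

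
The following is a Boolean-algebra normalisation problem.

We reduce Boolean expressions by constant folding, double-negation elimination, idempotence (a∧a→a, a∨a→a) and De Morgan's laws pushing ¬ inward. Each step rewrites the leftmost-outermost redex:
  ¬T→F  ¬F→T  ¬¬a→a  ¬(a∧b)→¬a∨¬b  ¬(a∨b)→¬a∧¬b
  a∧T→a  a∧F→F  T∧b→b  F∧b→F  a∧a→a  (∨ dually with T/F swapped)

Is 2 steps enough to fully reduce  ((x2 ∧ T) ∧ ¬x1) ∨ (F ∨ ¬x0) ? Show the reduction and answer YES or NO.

Answer: YES — reaches normal form (x2 ∧ ¬x1) ∨ ¬x0 in 2 ≤ 2 steps

Derivation:
  start: ((x2 ∧ T) ∧ ¬x1) ∨ (F ∨ ¬x0)
  →1  (x2 ∧ ¬x1) ∨ (F ∨ ¬x0)
  →2  (x2 ∧ ¬x1) ∨ ¬x0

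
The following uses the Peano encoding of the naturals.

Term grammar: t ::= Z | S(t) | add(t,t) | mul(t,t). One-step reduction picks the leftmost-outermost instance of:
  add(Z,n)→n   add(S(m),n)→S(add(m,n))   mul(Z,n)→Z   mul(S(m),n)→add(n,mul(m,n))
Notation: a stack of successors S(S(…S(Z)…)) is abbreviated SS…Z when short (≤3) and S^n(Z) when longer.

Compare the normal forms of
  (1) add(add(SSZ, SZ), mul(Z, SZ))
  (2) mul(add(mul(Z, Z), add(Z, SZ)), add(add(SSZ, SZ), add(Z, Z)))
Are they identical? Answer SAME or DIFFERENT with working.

Answer: SAME — A ⇓ SSSZ, B ⇓ SSSZ

Working:
Term A:
  start: add(add(SSZ, SZ), mul(Z, SZ))
  step 1: add(S(add(SZ, SZ)), mul(Z, SZ))
  step 2: S(add(add(SZ, SZ), mul(Z, SZ)))
  step 3: S(add(S(add(Z, SZ)), mul(Z, SZ)))
  step 4: S(S(add(add(Z, SZ), mul(Z, SZ))))
  step 5: S(S(add(SZ, mul(Z, SZ))))
  step 6: S(S(S(add(Z, mul(Z, SZ)))))
  step 7: S(S(S(mul(Z, SZ))))
  step 8: SSSZ

Term B:
  start: mul(add(mul(Z, Z), add(Z, SZ)), add(add(SSZ, SZ), add(Z, Z)))
  step 1: mul(add(Z, add(Z, SZ)), add(add(SSZ, SZ), add(Z, Z)))
  step 2: mul(add(Z, SZ), add(add(SSZ, SZ), add(Z, Z)))
  step 3: mul(SZ, add(add(SSZ, SZ), add(Z, Z)))
  step 4: add(add(add(SSZ, SZ), add(Z, Z)), mul(Z, add(add(SSZ, SZ), add(Z, Z))))
  step 5: add(add(S(add(SZ, SZ)), add(Z, Z)), mul(Z, add(add(SSZ, SZ), add(Z, Z))))
  step 6: add(S(add(add(SZ, SZ), add(Z, Z))), mul(Z, add(add(SSZ, SZ), add(Z, Z))))
  step 7: S(add(add(add(SZ, SZ), add(Z, Z)), mul(Z, add(add(SSZ, SZ), add(Z, Z)))))
  step 8: S(add(add(S(add(Z, SZ)), add(Z, Z)), mul(Z, add(add(SSZ, SZ), add(Z, Z)))))
  step 9: S(add(S(add(add(Z, SZ), add(Z, Z))), mul(Z, add(add(SSZ, SZ), add(Z, Z)))))
  step 10: S(S(add(add(add(Z, SZ), add(Z, Z)), mul(Z, add(add(SSZ, SZ), add(Z, Z))))))
  step 11: S(S(add(add(SZ, add(Z, Z)), mul(Z, add(add(SSZ, SZ), add(Z, Z))))))
  step 12: S(S(add(S(add(Z, add(Z, Z))), mul(Z, add(add(SSZ, SZ), add(Z, Z))))))
  step 13: S(S(S(add(add(Z, add(Z, Z)), mul(Z, add(add(SSZ, SZ), add(Z, Z)))))))
  step 14: S(S(S(add(add(Z, Z), mul(Z, add(add(SSZ, SZ), add(Z, Z)))))))
  step 15: S(S(S(add(Z, mul(Z, add(add(SSZ, SZ), add(Z, Z)))))))
  step 16: S(S(S(mul(Z, add(add(SSZ, SZ), add(Z, Z))))))
  step 17: SSSZ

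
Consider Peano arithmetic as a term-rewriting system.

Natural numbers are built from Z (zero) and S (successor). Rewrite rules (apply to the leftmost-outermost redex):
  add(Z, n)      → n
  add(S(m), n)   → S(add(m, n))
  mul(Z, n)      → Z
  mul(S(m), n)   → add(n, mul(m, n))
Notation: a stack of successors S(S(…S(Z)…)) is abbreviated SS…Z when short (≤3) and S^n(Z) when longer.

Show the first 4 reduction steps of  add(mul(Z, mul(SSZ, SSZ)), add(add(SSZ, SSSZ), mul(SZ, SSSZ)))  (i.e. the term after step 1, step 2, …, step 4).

Answer: after 4 steps: S(add(add(SZ, SSSZ), mul(SZ, SSSZ)))

Reduction:
  start: add(mul(Z, mul(SSZ, SSZ)), add(add(SSZ, SSSZ), mul(SZ, SSSZ)))
  step 1: add(Z, add(add(SSZ, SSSZ), mul(SZ, SSSZ)))
  step 2: add(add(SSZ, SSSZ), mul(SZ, SSSZ))
  step 3: add(S(add(SZ, SSSZ)), mul(SZ, SSSZ))
  step 4: S(add(add(SZ, SSSZ), mul(SZ, SSSZ)))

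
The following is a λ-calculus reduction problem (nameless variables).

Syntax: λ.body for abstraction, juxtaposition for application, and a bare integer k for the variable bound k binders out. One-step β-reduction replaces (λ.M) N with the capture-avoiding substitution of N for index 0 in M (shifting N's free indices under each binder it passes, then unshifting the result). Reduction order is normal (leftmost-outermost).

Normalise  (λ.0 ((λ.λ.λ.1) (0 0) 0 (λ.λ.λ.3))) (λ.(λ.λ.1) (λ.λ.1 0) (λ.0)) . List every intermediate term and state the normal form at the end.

Answer: normal form = λ.λ.1 0  (in 4 steps)

Reduction:
  start: (λ.0 ((λ.λ.λ.1) (0 0) 0 (λ.λ.λ.3))) (λ.(λ.λ.1) (λ.λ.1 0) (λ.0))
  [1] (λ.(λ.λ.1) (λ.λ.1 0) (λ.0)) ((λ.λ.λ.1) ((λ.(λ.λ.1) (λ.λ.1 0) (λ.0)) (λ.(λ.λ.1) (λ.λ.1 0) (λ.0))) (λ.(λ.λ.1) (λ.λ.1 0) (λ.0)) (λ.λ.λ.λ.(λ.λ.1) (λ.λ.1 0) (λ.0)))
  [2] (λ.λ.1) (λ.λ.1 0) (λ.0)
  [3] (λ.λ.λ.1 0) (λ.0)
  [4] λ.λ.1 0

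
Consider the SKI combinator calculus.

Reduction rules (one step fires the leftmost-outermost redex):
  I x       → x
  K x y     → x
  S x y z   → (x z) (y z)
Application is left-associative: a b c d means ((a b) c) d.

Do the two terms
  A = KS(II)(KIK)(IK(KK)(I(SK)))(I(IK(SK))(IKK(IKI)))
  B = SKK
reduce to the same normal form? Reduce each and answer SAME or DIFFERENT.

Answer: SAME — A ⇓ SKK, B ⇓ SKK

Working:
Term A:
  start: KS(II)(KIK)(IK(KK)(I(SK)))(I(IK(SK))(IKK(IKI)))
  →1  S(KIK)(IK(KK)(I(SK)))(I(IK(SK))(IKK(IKI)))
  →2  KIK(I(IK(SK))(IKK(IKI)))(IK(KK)(I(SK))(I(IK(SK))(IKK(IKI))))
  →3  I(I(IK(SK))(IKK(IKI)))(IK(KK)(I(SK))(I(IK(SK))(IKK(IKI))))
  →4  I(IK(SK))(IKK(IKI))(IK(KK)(I(SK))(I(IK(SK))(IKK(IKI))))
  →5  IK(SK)(IKK(IKI))(IK(KK)(I(SK))(I(IK(SK))(IKK(IKI))))
  →6  K(SK)(IKK(IKI))(IK(KK)(I(SK))(I(IK(SK))(IKK(IKI))))
  →7  SK(IK(KK)(I(SK))(I(IK(SK))(IKK(IKI))))
  →8  SK(K(KK)(I(SK))(I(IK(SK))(IKK(IKI))))
  →9  SK(KK(I(IK(SK))(IKK(IKI))))
  →10  SKK

Term B:
  start: SKK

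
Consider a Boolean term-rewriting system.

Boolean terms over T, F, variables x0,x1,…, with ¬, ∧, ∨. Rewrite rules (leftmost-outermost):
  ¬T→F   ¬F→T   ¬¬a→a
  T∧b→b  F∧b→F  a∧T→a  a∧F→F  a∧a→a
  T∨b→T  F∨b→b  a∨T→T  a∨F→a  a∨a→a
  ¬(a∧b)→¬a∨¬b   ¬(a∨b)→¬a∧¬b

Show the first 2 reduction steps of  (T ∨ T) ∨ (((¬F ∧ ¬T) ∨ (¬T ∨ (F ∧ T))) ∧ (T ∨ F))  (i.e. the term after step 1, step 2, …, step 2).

  start: (T ∨ T) ∨ (((¬F ∧ ¬T) ∨ (¬T ∨ (F ∧ T))) ∧ (T ∨ F))
  [1] T ∨ (((¬F ∧ ¬T) ∨ (¬T ∨ (F ∧ T))) ∧ (T ∨ F))
  [2] T

Answer: after 2 steps: T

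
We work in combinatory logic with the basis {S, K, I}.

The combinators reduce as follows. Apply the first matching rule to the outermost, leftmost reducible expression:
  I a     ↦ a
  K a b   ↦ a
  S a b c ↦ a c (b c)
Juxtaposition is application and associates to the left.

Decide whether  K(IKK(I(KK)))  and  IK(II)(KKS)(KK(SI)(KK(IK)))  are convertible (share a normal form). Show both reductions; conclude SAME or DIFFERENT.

Answer: SAME — A ⇓ KK, B ⇓ KK

Working:
Term A:
  start: K(IKK(I(KK)))
  [1] K(KK(I(KK)))
  [2] KK

Term B:
  start: IK(II)(KKS)(KK(SI)(KK(IK)))
  [1] K(II)(KKS)(KK(SI)(KK(IK)))
  [2] II(KK(SI)(KK(IK)))
  [3] I(KK(SI)(KK(IK)))
  [4] KK(SI)(KK(IK))
  [5] K(KK(IK))
  [6] KK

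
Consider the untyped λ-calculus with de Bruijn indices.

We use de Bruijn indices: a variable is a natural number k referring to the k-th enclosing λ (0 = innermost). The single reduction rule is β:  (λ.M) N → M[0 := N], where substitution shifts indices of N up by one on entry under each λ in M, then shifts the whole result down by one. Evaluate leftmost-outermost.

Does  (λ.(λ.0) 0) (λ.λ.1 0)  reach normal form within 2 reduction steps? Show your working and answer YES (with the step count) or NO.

Answer: YES — reaches normal form λ.λ.1 0 in 2 ≤ 2 steps

Derivation:
  start: (λ.(λ.0) 0) (λ.λ.1 0)
  step 1: (λ.0) (λ.λ.1 0)
  step 2: λ.λ.1 0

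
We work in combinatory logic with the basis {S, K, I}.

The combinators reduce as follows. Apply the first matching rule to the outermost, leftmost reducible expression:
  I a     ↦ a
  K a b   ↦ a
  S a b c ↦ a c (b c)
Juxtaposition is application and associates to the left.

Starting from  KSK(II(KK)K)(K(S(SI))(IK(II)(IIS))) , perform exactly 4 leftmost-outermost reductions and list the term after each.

Answer: after 4 steps: SK(K(S(SI))(IK(II)(IIS)))

Working:
  start: KSK(II(KK)K)(K(S(SI))(IK(II)(IIS)))
  step 1: S(II(KK)K)(K(S(SI))(IK(II)(IIS)))
  step 2: S(I(KK)K)(K(S(SI))(IK(II)(IIS)))
  step 3: S(KKK)(K(S(SI))(IK(II)(IIS)))
  step 4: SK(K(S(SI))(IK(II)(IIS)))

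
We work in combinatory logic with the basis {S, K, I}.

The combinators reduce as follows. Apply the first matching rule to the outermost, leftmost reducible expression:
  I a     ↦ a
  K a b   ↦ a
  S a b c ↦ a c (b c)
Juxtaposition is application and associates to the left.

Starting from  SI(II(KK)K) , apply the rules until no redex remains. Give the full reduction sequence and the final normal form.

Answer: normal form = SIK  (in 3 steps)

Reduction:
  start: SI(II(KK)K)
  step 1: SI(I(KK)K)
  step 2: SI(KKK)
  step 3: SIK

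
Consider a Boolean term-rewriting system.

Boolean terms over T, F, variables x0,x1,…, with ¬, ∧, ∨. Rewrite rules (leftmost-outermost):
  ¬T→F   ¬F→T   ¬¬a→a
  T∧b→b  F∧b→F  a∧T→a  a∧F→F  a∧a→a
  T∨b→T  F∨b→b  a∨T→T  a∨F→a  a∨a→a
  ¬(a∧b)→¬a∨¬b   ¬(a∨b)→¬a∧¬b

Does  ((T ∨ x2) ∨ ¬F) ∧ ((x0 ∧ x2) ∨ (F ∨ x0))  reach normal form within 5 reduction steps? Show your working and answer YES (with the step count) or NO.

  start: ((T ∨ x2) ∨ ¬F) ∧ ((x0 ∧ x2) ∨ (F ∨ x0))
  [1] (T ∨ ¬F) ∧ ((x0 ∧ x2) ∨ (F ∨ x0))
  [2] T ∧ ((x0 ∧ x2) ∨ (F ∨ x0))
  [3] (x0 ∧ x2) ∨ (F ∨ x0)
  [4] (x0 ∧ x2) ∨ x0

Answer: YES — reaches normal form (x0 ∧ x2) ∨ x0 in 4 ≤ 5 steps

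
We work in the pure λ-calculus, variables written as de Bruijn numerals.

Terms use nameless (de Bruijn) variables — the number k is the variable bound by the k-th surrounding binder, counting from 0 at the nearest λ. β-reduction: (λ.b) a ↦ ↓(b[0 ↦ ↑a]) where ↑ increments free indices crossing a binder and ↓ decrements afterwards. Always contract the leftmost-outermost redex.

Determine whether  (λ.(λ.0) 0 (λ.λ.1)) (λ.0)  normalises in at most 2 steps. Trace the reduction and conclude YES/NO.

Answer: NO — after 2 steps the term is (λ.0) (λ.λ.1), not yet normal

Working:
  start: (λ.(λ.0) 0 (λ.λ.1)) (λ.0)
  [1] (λ.0) (λ.0) (λ.λ.1)
  [2] (λ.0) (λ.λ.1)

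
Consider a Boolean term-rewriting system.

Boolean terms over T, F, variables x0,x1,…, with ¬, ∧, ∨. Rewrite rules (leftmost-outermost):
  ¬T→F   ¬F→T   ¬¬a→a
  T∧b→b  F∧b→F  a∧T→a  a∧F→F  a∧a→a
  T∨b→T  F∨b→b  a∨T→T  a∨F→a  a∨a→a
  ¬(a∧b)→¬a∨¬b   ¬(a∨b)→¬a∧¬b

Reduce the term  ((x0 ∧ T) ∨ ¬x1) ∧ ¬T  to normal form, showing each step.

Answer: normal form = F  (in 3 steps)

Derivation:
  start: ((x0 ∧ T) ∨ ¬x1) ∧ ¬T
  [1] (x0 ∨ ¬x1) ∧ ¬T
  [2] (x0 ∨ ¬x1) ∧ F
  [3] F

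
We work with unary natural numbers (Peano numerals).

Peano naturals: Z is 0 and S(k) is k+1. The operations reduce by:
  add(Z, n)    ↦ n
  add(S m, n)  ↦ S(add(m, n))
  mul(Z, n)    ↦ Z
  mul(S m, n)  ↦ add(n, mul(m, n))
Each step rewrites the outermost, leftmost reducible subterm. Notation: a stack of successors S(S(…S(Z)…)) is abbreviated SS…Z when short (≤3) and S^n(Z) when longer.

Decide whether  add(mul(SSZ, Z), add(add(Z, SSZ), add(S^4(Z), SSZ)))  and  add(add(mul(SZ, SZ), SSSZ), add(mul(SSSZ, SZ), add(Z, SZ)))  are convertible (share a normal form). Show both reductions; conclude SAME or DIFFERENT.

Term A:
  start: add(mul(SSZ, Z), add(add(Z, SSZ), add(S^4(Z), SSZ)))
  step 1: add(add(Z, mul(SZ, Z)), add(add(Z, SSZ), add(S^4(Z), SSZ)))
  step 2: add(mul(SZ, Z), add(add(Z, SSZ), add(S^4(Z), SSZ)))
  step 3: add(add(Z, mul(Z, Z)), add(add(Z, SSZ), add(S^4(Z), SSZ)))
  step 4: add(mul(Z, Z), add(add(Z, SSZ), add(S^4(Z), SSZ)))
  step 5: add(Z, add(add(Z, SSZ), add(S^4(Z), SSZ)))
  step 6: add(add(Z, SSZ), add(S^4(Z), SSZ))
  step 7: add(SSZ, add(S^4(Z), SSZ))
  step 8: S(add(SZ, add(S^4(Z), SSZ)))
  step 9: S(S(add(Z, add(S^4(Z), SSZ))))
  step 10: S(S(add(S^4(Z), SSZ)))
  step 11: S(S(S(add(SSSZ, SSZ))))
  step 12: S(S(S(S(add(SSZ, SSZ)))))
  step 13: S(S(S(S(S(add(SZ, SSZ))))))
  step 14: S(S(S(S(S(S(add(Z, SSZ)))))))
  step 15: S^8(Z)

Term B:
  start: add(add(mul(SZ, SZ), SSSZ), add(mul(SSSZ, SZ), add(Z, SZ)))
  step 1: add(add(add(SZ, mul(Z, SZ)), SSSZ), add(mul(SSSZ, SZ), add(Z, SZ)))
  step 2: add(add(S(add(Z, mul(Z, SZ))), SSSZ), add(mul(SSSZ, SZ), add(Z, SZ)))
  step 3: add(S(add(add(Z, mul(Z, SZ)), SSSZ)), add(mul(SSSZ, SZ), add(Z, SZ)))
  step 4: S(add(add(add(Z, mul(Z, SZ)), SSSZ), add(mul(SSSZ, SZ), add(Z, SZ))))
  step 5: S(add(add(mul(Z, SZ), SSSZ), add(mul(SSSZ, SZ), add(Z, SZ))))
  step 6: S(add(add(Z, SSSZ), add(mul(SSSZ, SZ), add(Z, SZ))))
  step 7: S(add(SSSZ, add(mul(SSSZ, SZ), add(Z, SZ))))
  step 8: S(S(add(SSZ, add(mul(SSSZ, SZ), add(Z, SZ)))))
  step 9: S(S(S(add(SZ, add(mul(SSSZ, SZ), add(Z, SZ))))))
  step 10: S(S(S(S(add(Z, add(mul(SSSZ, SZ), add(Z, SZ)))))))
  step 11: S(S(S(S(add(mul(SSSZ, SZ), add(Z, SZ))))))
  step 12: S(S(S(S(add(add(SZ, mul(SSZ, SZ)), add(Z, SZ))))))
  step 13: S(S(S(S(add(S(add(Z, mul(SSZ, SZ))), add(Z, SZ))))))
  step 14: S(S(S(S(S(add(add(Z, mul(SSZ, SZ)), add(Z, SZ)))))))
  step 15: S(S(S(S(S(add(mul(SSZ, SZ), add(Z, SZ)))))))
  step 16: S(S(S(S(S(add(add(SZ, mul(SZ, SZ)), add(Z, SZ)))))))
  step 17: S(S(S(S(S(add(S(add(Z, mul(SZ, SZ))), add(Z, SZ)))))))
  step 18: S(S(S(S(S(S(add(add(Z, mul(SZ, SZ)), add(Z, SZ))))))))
  step 19: S(S(S(S(S(S(add(mul(SZ, SZ), add(Z, SZ))))))))
  step 20: S(S(S(S(S(S(add(add(SZ, mul(Z, SZ)), add(Z, SZ))))))))
  step 21: S(S(S(S(S(S(add(S(add(Z, mul(Z, SZ))), add(Z, SZ))))))))
  step 22: S(S(S(S(S(S(S(add(add(Z, mul(Z, SZ)), add(Z, SZ)))))))))
  step 23: S(S(S(S(S(S(S(add(mul(Z, SZ), add(Z, SZ)))))))))
  step 24: S(S(S(S(S(S(S(add(Z, add(Z, SZ)))))))))
  step 25: S(S(S(S(S(S(S(add(Z, SZ))))))))
  step 26: S^8(Z)

Answer: SAME — A ⇓ S^8(Z), B ⇓ S^8(Z)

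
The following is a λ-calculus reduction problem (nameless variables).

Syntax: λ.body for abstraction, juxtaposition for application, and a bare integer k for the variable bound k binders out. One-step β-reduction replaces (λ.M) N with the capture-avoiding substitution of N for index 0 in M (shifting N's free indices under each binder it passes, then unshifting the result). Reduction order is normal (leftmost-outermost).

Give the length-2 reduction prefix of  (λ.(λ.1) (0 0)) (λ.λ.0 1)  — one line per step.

  start: (λ.(λ.1) (0 0)) (λ.λ.0 1)
  step 1: (λ.λ.λ.0 1) ((λ.λ.0 1) (λ.λ.0 1))
  step 2: λ.λ.0 1

Answer: after 2 steps: λ.λ.0 1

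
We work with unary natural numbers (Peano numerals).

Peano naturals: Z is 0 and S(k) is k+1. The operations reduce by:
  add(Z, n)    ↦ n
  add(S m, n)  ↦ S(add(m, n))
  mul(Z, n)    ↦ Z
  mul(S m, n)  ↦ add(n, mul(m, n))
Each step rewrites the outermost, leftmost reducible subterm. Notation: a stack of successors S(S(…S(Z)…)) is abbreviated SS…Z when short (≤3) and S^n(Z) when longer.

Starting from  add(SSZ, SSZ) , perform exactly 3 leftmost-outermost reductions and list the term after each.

  start: add(SSZ, SSZ)
  →1  S(add(SZ, SSZ))
  →2  S(S(add(Z, SSZ)))
  →3  S^4(Z)

Answer: after 3 steps: S^4(Z)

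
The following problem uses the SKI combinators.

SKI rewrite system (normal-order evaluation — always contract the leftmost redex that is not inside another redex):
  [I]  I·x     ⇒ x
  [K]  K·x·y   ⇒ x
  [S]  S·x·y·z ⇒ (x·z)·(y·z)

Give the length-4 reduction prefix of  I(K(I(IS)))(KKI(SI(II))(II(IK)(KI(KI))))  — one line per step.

Answer: after 4 steps: S

Working:
  start: I(K(I(IS)))(KKI(SI(II))(II(IK)(KI(KI))))
  step 1: K(I(IS))(KKI(SI(II))(II(IK)(KI(KI))))
  step 2: I(IS)
  step 3: IS
  step 4: S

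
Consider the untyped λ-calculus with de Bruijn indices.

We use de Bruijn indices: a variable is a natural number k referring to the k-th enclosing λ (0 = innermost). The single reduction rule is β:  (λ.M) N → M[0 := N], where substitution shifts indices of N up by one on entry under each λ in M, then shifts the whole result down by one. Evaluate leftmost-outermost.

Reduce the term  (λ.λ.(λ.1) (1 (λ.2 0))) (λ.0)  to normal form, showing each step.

Answer: normal form = λ.0  (in 2 steps)

Reduction:
  start: (λ.λ.(λ.1) (1 (λ.2 0))) (λ.0)
  [1] λ.(λ.1) ((λ.0) (λ.(λ.0) 0))
  [2] λ.0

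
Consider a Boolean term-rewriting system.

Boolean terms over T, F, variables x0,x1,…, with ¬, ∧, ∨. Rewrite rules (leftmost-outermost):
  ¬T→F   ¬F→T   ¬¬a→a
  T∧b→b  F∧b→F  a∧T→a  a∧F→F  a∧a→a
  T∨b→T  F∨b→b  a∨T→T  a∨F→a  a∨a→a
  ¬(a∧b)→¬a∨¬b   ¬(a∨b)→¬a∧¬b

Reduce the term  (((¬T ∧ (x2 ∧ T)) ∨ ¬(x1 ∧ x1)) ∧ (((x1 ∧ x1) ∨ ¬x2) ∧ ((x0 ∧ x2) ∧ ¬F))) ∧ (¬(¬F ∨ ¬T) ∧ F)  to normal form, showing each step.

  start: (((¬T ∧ (x2 ∧ T)) ∨ ¬(x1 ∧ x1)) ∧ (((x1 ∧ x1) ∨ ¬x2) ∧ ((x0 ∧ x2) ∧ ¬F))) ∧ (¬(¬F ∨ ¬T) ∧ F)
  [1] (((F ∧ (x2 ∧ T)) ∨ ¬(x1 ∧ x1)) ∧ (((x1 ∧ x1) ∨ ¬x2) ∧ ((x0 ∧ x2) ∧ ¬F))) ∧ (¬(¬F ∨ ¬T) ∧ F)
  [2] ((F ∨ ¬(x1 ∧ x1)) ∧ (((x1 ∧ x1) ∨ ¬x2) ∧ ((x0 ∧ x2) ∧ ¬F))) ∧ (¬(¬F ∨ ¬T) ∧ F)
  [3] (¬(x1 ∧ x1) ∧ (((x1 ∧ x1) ∨ ¬x2) ∧ ((x0 ∧ x2) ∧ ¬F))) ∧ (¬(¬F ∨ ¬T) ∧ F)
  [4] ((¬x1 ∨ ¬x1) ∧ (((x1 ∧ x1) ∨ ¬x2) ∧ ((x0 ∧ x2) ∧ ¬F))) ∧ (¬(¬F ∨ ¬T) ∧ F)
  [5] (¬x1 ∧ (((x1 ∧ x1) ∨ ¬x2) ∧ ((x0 ∧ x2) ∧ ¬F))) ∧ (¬(¬F ∨ ¬T) ∧ F)
  [6] (¬x1 ∧ ((x1 ∨ ¬x2) ∧ ((x0 ∧ x2) ∧ ¬F))) ∧ (¬(¬F ∨ ¬T) ∧ F)
  [7] (¬x1 ∧ ((x1 ∨ ¬x2) ∧ ((x0 ∧ x2) ∧ T))) ∧ (¬(¬F ∨ ¬T) ∧ F)
  [8] (¬x1 ∧ ((x1 ∨ ¬x2) ∧ (x0 ∧ x2))) ∧ (¬(¬F ∨ ¬T) ∧ F)
  [9] (¬x1 ∧ ((x1 ∨ ¬x2) ∧ (x0 ∧ x2))) ∧ F
  [10] F

Answer: normal form = F  (in 10 steps)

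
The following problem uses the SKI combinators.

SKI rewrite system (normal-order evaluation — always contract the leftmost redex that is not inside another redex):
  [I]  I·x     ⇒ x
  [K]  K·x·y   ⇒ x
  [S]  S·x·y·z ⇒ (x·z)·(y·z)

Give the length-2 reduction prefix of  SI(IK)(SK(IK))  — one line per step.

  start: SI(IK)(SK(IK))
  [1] I(SK(IK))(IK(SK(IK)))
  [2] SK(IK)(IK(SK(IK)))

Answer: after 2 steps: SK(IK)(IK(SK(IK)))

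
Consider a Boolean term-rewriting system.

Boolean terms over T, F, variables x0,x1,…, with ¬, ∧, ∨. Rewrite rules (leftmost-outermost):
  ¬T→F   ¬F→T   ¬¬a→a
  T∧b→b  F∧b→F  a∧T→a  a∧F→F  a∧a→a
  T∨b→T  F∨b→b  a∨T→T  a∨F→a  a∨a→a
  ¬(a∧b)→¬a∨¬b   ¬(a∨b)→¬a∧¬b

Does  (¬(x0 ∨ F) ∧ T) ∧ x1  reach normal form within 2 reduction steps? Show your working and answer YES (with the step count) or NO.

  start: (¬(x0 ∨ F) ∧ T) ∧ x1
  [1] ¬(x0 ∨ F) ∧ x1
  [2] (¬x0 ∧ ¬F) ∧ x1

Answer: NO — after 2 steps the term is (¬x0 ∧ ¬F) ∧ x1, not yet normal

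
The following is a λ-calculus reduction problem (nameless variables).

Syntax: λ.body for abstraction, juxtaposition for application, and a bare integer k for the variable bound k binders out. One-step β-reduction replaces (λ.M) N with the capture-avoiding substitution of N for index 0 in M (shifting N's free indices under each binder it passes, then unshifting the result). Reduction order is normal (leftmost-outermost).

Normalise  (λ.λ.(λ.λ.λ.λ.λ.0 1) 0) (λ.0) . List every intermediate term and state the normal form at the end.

Answer: normal form = λ.λ.λ.λ.λ.0 1  (in 2 steps)

Derivation:
  start: (λ.λ.(λ.λ.λ.λ.λ.0 1) 0) (λ.0)
  [1] λ.(λ.λ.λ.λ.λ.0 1) 0
  [2] λ.λ.λ.λ.λ.0 1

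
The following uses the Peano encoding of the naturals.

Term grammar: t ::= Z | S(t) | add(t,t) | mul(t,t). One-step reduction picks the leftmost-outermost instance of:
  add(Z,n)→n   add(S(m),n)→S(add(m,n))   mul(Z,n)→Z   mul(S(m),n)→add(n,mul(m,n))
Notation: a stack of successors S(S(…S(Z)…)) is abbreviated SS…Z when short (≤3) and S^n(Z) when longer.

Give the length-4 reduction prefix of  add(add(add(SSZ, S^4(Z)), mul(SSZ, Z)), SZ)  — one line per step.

  start: add(add(add(SSZ, S^4(Z)), mul(SSZ, Z)), SZ)
  [1] add(add(S(add(SZ, S^4(Z))), mul(SSZ, Z)), SZ)
  [2] add(S(add(add(SZ, S^4(Z)), mul(SSZ, Z))), SZ)
  [3] S(add(add(add(SZ, S^4(Z)), mul(SSZ, Z)), SZ))
  [4] S(add(add(S(add(Z, S^4(Z))), mul(SSZ, Z)), SZ))

Answer: after 4 steps: S(add(add(S(add(Z, S^4(Z))), mul(SSZ, Z)), SZ))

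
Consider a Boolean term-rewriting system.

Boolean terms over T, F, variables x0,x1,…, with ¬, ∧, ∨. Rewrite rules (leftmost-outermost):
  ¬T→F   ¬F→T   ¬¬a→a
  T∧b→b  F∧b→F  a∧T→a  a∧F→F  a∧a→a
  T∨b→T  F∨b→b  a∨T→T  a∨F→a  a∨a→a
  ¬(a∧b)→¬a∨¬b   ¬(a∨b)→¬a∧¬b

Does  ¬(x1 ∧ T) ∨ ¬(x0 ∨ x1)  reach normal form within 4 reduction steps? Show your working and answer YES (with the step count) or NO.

Answer: YES — reaches normal form ¬x1 ∨ (¬x0 ∧ ¬x1) in 4 ≤ 4 steps

Working:
  start: ¬(x1 ∧ T) ∨ ¬(x0 ∨ x1)
  [1] (¬x1 ∨ ¬T) ∨ ¬(x0 ∨ x1)
  [2] (¬x1 ∨ F) ∨ ¬(x0 ∨ x1)
  [3] ¬x1 ∨ ¬(x0 ∨ x1)
  [4] ¬x1 ∨ (¬x0 ∧ ¬x1)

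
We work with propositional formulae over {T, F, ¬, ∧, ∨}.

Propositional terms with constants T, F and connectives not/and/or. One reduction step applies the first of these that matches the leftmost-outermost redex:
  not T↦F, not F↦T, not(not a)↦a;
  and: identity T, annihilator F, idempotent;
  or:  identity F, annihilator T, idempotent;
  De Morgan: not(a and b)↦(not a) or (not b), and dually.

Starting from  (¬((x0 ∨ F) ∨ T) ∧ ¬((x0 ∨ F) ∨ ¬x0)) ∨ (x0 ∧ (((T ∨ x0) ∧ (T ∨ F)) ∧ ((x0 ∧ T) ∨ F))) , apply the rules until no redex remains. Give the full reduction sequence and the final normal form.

  start: (¬((x0 ∨ F) ∨ T) ∧ ¬((x0 ∨ F) ∨ ¬x0)) ∨ (x0 ∧ (((T ∨ x0) ∧ (T ∨ F)) ∧ ((x0 ∧ T) ∨ F)))
  [1] ((¬(x0 ∨ F) ∧ ¬T) ∧ ¬((x0 ∨ F) ∨ ¬x0)) ∨ (x0 ∧ (((T ∨ x0) ∧ (T ∨ F)) ∧ ((x0 ∧ T) ∨ F)))
  [2] (((¬x0 ∧ ¬F) ∧ ¬T) ∧ ¬((x0 ∨ F) ∨ ¬x0)) ∨ (x0 ∧ (((T ∨ x0) ∧ (T ∨ F)) ∧ ((x0 ∧ T) ∨ F)))
  [3] (((¬x0 ∧ T) ∧ ¬T) ∧ ¬((x0 ∨ F) ∨ ¬x0)) ∨ (x0 ∧ (((T ∨ x0) ∧ (T ∨ F)) ∧ ((x0 ∧ T) ∨ F)))
  [4] ((¬x0 ∧ ¬T) ∧ ¬((x0 ∨ F) ∨ ¬x0)) ∨ (x0 ∧ (((T ∨ x0) ∧ (T ∨ F)) ∧ ((x0 ∧ T) ∨ F)))
  [5] ((¬x0 ∧ F) ∧ ¬((x0 ∨ F) ∨ ¬x0)) ∨ (x0 ∧ (((T ∨ x0) ∧ (T ∨ F)) ∧ ((x0 ∧ T) ∨ F)))
  [6] (F ∧ ¬((x0 ∨ F) ∨ ¬x0)) ∨ (x0 ∧ (((T ∨ x0) ∧ (T ∨ F)) ∧ ((x0 ∧ T) ∨ F)))
  [7] F ∨ (x0 ∧ (((T ∨ x0) ∧ (T ∨ F)) ∧ ((x0 ∧ T) ∨ F)))
  [8] x0 ∧ (((T ∨ x0) ∧ (T ∨ F)) ∧ ((x0 ∧ T) ∨ F))
  [9] x0 ∧ ((T ∧ (T ∨ F)) ∧ ((x0 ∧ T) ∨ F))
  [10] x0 ∧ ((T ∨ F) ∧ ((x0 ∧ T) ∨ F))
  [11] x0 ∧ (T ∧ ((x0 ∧ T) ∨ F))
  [12] x0 ∧ ((x0 ∧ T) ∨ F)
  [13] x0 ∧ (x0 ∧ T)
  [14] x0 ∧ x0
  [15] x0

Answer: normal form = x0  (in 15 steps)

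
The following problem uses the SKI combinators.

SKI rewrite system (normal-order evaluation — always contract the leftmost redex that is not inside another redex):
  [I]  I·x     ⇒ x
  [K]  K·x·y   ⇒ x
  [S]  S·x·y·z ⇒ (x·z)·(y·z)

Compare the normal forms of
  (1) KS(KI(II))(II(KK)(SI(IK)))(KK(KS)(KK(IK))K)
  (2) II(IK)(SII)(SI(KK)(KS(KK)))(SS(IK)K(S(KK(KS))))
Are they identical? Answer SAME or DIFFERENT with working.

Term A:
  start: KS(KI(II))(II(KK)(SI(IK)))(KK(KS)(KK(IK))K)
  →1  S(II(KK)(SI(IK)))(KK(KS)(KK(IK))K)
  →2  S(I(KK)(SI(IK)))(KK(KS)(KK(IK))K)
  →3  S(KK(SI(IK)))(KK(KS)(KK(IK))K)
  →4  SK(KK(KS)(KK(IK))K)
  →5  SK(K(KK(IK))K)
  →6  SK(KK(IK))
  →7  SKK

Term B:
  start: II(IK)(SII)(SI(KK)(KS(KK)))(SS(IK)K(S(KK(KS))))
  →1  I(IK)(SII)(SI(KK)(KS(KK)))(SS(IK)K(S(KK(KS))))
  →2  IK(SII)(SI(KK)(KS(KK)))(SS(IK)K(S(KK(KS))))
  →3  K(SII)(SI(KK)(KS(KK)))(SS(IK)K(S(KK(KS))))
  →4  SII(SS(IK)K(S(KK(KS))))
  →5  I(SS(IK)K(S(KK(KS))))(I(SS(IK)K(S(KK(KS)))))
  →6  SS(IK)K(S(KK(KS)))(I(SS(IK)K(S(KK(KS)))))
  →7  SK(IKK)(S(KK(KS)))(I(SS(IK)K(S(KK(KS)))))
  →8  K(S(KK(KS)))(IKK(S(KK(KS))))(I(SS(IK)K(S(KK(KS)))))
  →9  S(KK(KS))(I(SS(IK)K(S(KK(KS)))))
  →10  SK(I(SS(IK)K(S(KK(KS)))))
  →11  SK(SS(IK)K(S(KK(KS))))
  →12  SK(SK(IKK)(S(KK(KS))))
  →13  SK(K(S(KK(KS)))(IKK(S(KK(KS)))))
  →14  SK(S(KK(KS)))
  →15  SK(SK)

Answer: DIFFERENT — A ⇓ SKK, B ⇓ SK(SK)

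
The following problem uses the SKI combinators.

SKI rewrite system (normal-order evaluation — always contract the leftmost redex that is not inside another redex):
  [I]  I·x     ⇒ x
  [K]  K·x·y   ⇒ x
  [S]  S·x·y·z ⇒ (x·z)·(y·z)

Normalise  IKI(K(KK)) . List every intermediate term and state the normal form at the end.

  start: IKI(K(KK))
  →1  KI(K(KK))
  →2  I

Answer: normal form = I  (in 2 steps)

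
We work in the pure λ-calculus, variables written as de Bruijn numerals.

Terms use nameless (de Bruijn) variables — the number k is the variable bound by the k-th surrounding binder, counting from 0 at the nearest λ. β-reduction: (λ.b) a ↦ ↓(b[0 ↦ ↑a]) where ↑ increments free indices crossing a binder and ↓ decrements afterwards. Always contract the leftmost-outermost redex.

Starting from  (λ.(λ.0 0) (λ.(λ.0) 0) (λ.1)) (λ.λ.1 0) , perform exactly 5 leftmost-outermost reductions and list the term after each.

  start: (λ.(λ.0 0) (λ.(λ.0) 0) (λ.1)) (λ.λ.1 0)
  step 1: (λ.0 0) (λ.(λ.0) 0) (λ.λ.λ.1 0)
  step 2: (λ.(λ.0) 0) (λ.(λ.0) 0) (λ.λ.λ.1 0)
  step 3: (λ.0) (λ.(λ.0) 0) (λ.λ.λ.1 0)
  step 4: (λ.(λ.0) 0) (λ.λ.λ.1 0)
  step 5: (λ.0) (λ.λ.λ.1 0)

Answer: after 5 steps: (λ.0) (λ.λ.λ.1 0)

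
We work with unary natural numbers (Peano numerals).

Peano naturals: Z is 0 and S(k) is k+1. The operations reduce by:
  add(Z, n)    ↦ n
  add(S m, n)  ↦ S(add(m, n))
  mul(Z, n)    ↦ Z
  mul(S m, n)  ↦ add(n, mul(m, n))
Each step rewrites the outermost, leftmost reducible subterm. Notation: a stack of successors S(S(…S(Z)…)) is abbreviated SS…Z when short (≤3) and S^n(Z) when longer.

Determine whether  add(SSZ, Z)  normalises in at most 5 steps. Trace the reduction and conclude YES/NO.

  start: add(SSZ, Z)
  step 1: S(add(SZ, Z))
  step 2: S(S(add(Z, Z)))
  step 3: SSZ

Answer: YES — reaches normal form SSZ in 3 ≤ 5 steps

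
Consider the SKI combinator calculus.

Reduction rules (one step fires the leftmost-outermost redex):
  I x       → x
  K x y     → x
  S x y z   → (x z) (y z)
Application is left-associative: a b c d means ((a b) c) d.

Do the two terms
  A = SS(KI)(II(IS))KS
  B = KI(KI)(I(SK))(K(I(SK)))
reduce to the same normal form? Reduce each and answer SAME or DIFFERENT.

Term A:
  start: SS(KI)(II(IS))KS
  step 1: S(II(IS))(KI(II(IS)))KS
  step 2: II(IS)K(KI(II(IS))K)S
  step 3: I(IS)K(KI(II(IS))K)S
  step 4: ISK(KI(II(IS))K)S
  step 5: SK(KI(II(IS))K)S
  step 6: KS(KI(II(IS))KS)
  step 7: S

Term B:
  start: KI(KI)(I(SK))(K(I(SK)))
  step 1: I(I(SK))(K(I(SK)))
  step 2: I(SK)(K(I(SK)))
  step 3: SK(K(I(SK)))
  step 4: SK(K(SK))

Answer: DIFFERENT — A ⇓ S, B ⇓ SK(K(SK))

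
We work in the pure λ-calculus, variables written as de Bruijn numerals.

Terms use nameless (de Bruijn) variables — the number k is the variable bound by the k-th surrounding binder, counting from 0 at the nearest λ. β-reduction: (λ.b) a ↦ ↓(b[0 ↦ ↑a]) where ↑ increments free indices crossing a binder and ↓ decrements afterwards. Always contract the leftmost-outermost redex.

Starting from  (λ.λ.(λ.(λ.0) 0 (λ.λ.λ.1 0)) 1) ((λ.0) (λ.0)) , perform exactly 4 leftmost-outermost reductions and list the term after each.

Answer: after 4 steps: λ.(λ.0) (λ.λ.λ.1 0)

Working:
  start: (λ.λ.(λ.(λ.0) 0 (λ.λ.λ.1 0)) 1) ((λ.0) (λ.0))
  →1  λ.(λ.(λ.0) 0 (λ.λ.λ.1 0)) ((λ.0) (λ.0))
  →2  λ.(λ.0) ((λ.0) (λ.0)) (λ.λ.λ.1 0)
  →3  λ.(λ.0) (λ.0) (λ.λ.λ.1 0)
  →4  λ.(λ.0) (λ.λ.λ.1 0)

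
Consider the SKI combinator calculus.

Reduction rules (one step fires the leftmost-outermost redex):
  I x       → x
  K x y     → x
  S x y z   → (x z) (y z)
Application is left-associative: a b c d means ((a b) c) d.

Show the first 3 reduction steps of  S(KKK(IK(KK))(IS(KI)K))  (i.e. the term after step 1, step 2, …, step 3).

  start: S(KKK(IK(KK))(IS(KI)K))
  step 1: S(K(IK(KK))(IS(KI)K))
  step 2: S(IK(KK))
  step 3: S(K(KK))

Answer: after 3 steps: S(K(KK))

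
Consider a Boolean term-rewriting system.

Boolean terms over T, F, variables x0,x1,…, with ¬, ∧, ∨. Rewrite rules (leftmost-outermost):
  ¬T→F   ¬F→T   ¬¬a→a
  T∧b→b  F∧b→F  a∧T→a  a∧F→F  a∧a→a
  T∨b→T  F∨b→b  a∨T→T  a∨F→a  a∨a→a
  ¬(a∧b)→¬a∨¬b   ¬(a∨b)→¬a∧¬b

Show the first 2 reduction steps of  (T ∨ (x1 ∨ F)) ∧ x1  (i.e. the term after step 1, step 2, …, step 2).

Answer: after 2 steps: x1

Derivation:
  start: (T ∨ (x1 ∨ F)) ∧ x1
  step 1: T ∧ x1
  step 2: x1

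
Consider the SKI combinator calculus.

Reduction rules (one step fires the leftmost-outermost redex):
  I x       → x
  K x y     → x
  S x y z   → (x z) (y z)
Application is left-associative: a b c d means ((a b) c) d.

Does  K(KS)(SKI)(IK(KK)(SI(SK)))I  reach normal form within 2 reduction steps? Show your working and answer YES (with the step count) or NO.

Answer: YES — reaches normal form SI in 2 ≤ 2 steps

Reduction:
  start: K(KS)(SKI)(IK(KK)(SI(SK)))I
  [1] KS(IK(KK)(SI(SK)))I
  [2] SI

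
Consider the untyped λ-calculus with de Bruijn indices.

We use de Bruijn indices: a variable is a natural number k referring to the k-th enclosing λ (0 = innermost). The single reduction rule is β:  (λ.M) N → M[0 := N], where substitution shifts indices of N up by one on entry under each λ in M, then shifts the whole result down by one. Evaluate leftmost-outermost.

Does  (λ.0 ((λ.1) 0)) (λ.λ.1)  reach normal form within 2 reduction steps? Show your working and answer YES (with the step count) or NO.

  start: (λ.0 ((λ.1) 0)) (λ.λ.1)
  [1] (λ.λ.1) ((λ.λ.λ.1) (λ.λ.1))
  [2] λ.(λ.λ.λ.1) (λ.λ.1)

Answer: NO — after 2 steps the term is λ.(λ.λ.λ.1) (λ.λ.1), not yet normal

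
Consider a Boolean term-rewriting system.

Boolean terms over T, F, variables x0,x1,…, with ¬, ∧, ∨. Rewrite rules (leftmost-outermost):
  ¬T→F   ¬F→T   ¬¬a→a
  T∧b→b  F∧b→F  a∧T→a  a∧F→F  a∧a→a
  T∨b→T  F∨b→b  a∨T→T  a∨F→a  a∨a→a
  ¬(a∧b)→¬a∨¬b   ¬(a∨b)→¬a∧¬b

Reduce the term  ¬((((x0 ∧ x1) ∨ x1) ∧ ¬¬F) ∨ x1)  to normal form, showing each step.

  start: ¬((((x0 ∧ x1) ∨ x1) ∧ ¬¬F) ∨ x1)
  →1  ¬(((x0 ∧ x1) ∨ x1) ∧ ¬¬F) ∧ ¬x1
  →2  (¬((x0 ∧ x1) ∨ x1) ∨ ¬¬¬F) ∧ ¬x1
  →3  ((¬(x0 ∧ x1) ∧ ¬x1) ∨ ¬¬¬F) ∧ ¬x1
  →4  (((¬x0 ∨ ¬x1) ∧ ¬x1) ∨ ¬¬¬F) ∧ ¬x1
  →5  (((¬x0 ∨ ¬x1) ∧ ¬x1) ∨ ¬F) ∧ ¬x1
  →6  (((¬x0 ∨ ¬x1) ∧ ¬x1) ∨ T) ∧ ¬x1
  →7  T ∧ ¬x1
  →8  ¬x1

Answer: normal form = ¬x1  (in 8 steps)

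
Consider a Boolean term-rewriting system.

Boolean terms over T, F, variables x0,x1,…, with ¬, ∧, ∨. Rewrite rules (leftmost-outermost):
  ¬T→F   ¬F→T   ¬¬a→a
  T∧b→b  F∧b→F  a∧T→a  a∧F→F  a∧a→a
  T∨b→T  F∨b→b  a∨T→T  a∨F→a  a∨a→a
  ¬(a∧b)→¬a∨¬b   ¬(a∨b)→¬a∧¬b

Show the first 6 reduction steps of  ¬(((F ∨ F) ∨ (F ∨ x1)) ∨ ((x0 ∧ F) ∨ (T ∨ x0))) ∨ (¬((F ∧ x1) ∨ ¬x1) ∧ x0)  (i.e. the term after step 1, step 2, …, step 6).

Answer: after 6 steps: (¬(F ∨ x1) ∧ ¬((x0 ∧ F) ∨ (T ∨ x0))) ∨ (¬((F ∧ x1) ∨ ¬x1) ∧ x0)

Derivation:
  start: ¬(((F ∨ F) ∨ (F ∨ x1)) ∨ ((x0 ∧ F) ∨ (T ∨ x0))) ∨ (¬((F ∧ x1) ∨ ¬x1) ∧ x0)
  →1  (¬((F ∨ F) ∨ (F ∨ x1)) ∧ ¬((x0 ∧ F) ∨ (T ∨ x0))) ∨ (¬((F ∧ x1) ∨ ¬x1) ∧ x0)
  →2  ((¬(F ∨ F) ∧ ¬(F ∨ x1)) ∧ ¬((x0 ∧ F) ∨ (T ∨ x0))) ∨ (¬((F ∧ x1) ∨ ¬x1) ∧ x0)
  →3  (((¬F ∧ ¬F) ∧ ¬(F ∨ x1)) ∧ ¬((x0 ∧ F) ∨ (T ∨ x0))) ∨ (¬((F ∧ x1) ∨ ¬x1) ∧ x0)
  →4  ((¬F ∧ ¬(F ∨ x1)) ∧ ¬((x0 ∧ F) ∨ (T ∨ x0))) ∨ (¬((F ∧ x1) ∨ ¬x1) ∧ x0)
  →5  ((T ∧ ¬(F ∨ x1)) ∧ ¬((x0 ∧ F) ∨ (T ∨ x0))) ∨ (¬((F ∧ x1) ∨ ¬x1) ∧ x0)
  →6  (¬(F ∨ x1) ∧ ¬((x0 ∧ F) ∨ (T ∨ x0))) ∨ (¬((F ∧ x1) ∨ ¬x1) ∧ x0)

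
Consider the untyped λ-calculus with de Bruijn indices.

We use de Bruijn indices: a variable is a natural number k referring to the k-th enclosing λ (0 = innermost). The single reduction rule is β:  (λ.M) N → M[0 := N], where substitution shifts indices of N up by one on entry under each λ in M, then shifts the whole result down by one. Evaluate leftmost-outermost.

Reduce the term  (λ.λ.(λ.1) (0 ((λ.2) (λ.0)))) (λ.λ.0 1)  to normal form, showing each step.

Answer: normal form = λ.0  (in 2 steps)

Reduction:
  start: (λ.λ.(λ.1) (0 ((λ.2) (λ.0)))) (λ.λ.0 1)
  [1] λ.(λ.1) (0 ((λ.λ.λ.0 1) (λ.0)))
  [2] λ.0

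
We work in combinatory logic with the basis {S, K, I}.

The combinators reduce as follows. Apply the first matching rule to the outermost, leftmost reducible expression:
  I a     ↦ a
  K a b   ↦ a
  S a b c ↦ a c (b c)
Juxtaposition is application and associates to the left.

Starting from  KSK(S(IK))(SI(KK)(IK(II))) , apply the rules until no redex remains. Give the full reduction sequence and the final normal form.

  start: KSK(S(IK))(SI(KK)(IK(II)))
  [1] S(S(IK))(SI(KK)(IK(II)))
  [2] S(SK)(SI(KK)(IK(II)))
  [3] S(SK)(I(IK(II))(KK(IK(II))))
  [4] S(SK)(IK(II)(KK(IK(II))))
  [5] S(SK)(K(II)(KK(IK(II))))
  [6] S(SK)(II)
  [7] S(SK)I

Answer: normal form = S(SK)I  (in 7 steps)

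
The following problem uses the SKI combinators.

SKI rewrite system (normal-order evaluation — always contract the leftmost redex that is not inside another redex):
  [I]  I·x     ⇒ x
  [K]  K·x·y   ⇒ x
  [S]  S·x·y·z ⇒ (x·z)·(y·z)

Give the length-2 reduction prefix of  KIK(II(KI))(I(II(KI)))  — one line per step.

  start: KIK(II(KI))(I(II(KI)))
  [1] I(II(KI))(I(II(KI)))
  [2] II(KI)(I(II(KI)))

Answer: after 2 steps: II(KI)(I(II(KI)))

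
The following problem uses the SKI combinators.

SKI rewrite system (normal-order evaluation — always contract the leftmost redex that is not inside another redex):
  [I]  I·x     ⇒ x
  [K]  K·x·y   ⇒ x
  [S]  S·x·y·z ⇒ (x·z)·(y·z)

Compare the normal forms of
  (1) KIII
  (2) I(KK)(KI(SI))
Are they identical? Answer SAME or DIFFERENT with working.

Answer: DIFFERENT — A ⇓ I, B ⇓ K

Derivation:
Term A:
  start: KIII
  step 1: II
  step 2: I

Term B:
  start: I(KK)(KI(SI))
  step 1: KK(KI(SI))
  step 2: K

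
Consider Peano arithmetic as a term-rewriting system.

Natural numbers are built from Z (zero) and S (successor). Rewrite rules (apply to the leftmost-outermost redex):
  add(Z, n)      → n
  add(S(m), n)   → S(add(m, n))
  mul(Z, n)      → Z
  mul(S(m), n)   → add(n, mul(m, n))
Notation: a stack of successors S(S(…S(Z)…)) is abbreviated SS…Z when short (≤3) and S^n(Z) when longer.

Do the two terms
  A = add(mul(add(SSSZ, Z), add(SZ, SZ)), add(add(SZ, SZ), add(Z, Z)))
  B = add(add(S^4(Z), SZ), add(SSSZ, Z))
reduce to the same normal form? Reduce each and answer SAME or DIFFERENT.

Term A:
  start: add(mul(add(SSSZ, Z), add(SZ, SZ)), add(add(SZ, SZ), add(Z, Z)))
  →1  add(mul(S(add(SSZ, Z)), add(SZ, SZ)), add(add(SZ, SZ), add(Z, Z)))
  →2  add(add(add(SZ, SZ), mul(add(SSZ, Z), add(SZ, SZ))), add(add(SZ, SZ), add(Z, Z)))
  →3  add(add(S(add(Z, SZ)), mul(add(SSZ, Z), add(SZ, SZ))), add(add(SZ, SZ), add(Z, Z)))
  →4  add(S(add(add(Z, SZ), mul(add(SSZ, Z), add(SZ, SZ)))), add(add(SZ, SZ), add(Z, Z)))
  →5  S(add(add(add(Z, SZ), mul(add(SSZ, Z), add(SZ, SZ))), add(add(SZ, SZ), add(Z, Z))))
  →6  S(add(add(SZ, mul(add(SSZ, Z), add(SZ, SZ))), add(add(SZ, SZ), add(Z, Z))))
  →7  S(add(S(add(Z, mul(add(SSZ, Z), add(SZ, SZ)))), add(add(SZ, SZ), add(Z, Z))))
  →8  S(S(add(add(Z, mul(add(SSZ, Z), add(SZ, SZ))), add(add(SZ, SZ), add(Z, Z)))))
  →9  S(S(add(mul(add(SSZ, Z), add(SZ, SZ)), add(add(SZ, SZ), add(Z, Z)))))
  →10  S(S(add(mul(S(add(SZ, Z)), add(SZ, SZ)), add(add(SZ, SZ), add(Z, Z)))))
  →11  S(S(add(add(add(SZ, SZ), mul(add(SZ, Z), add(SZ, SZ))), add(add(SZ, SZ), add(Z, Z)))))
  →12  S(S(add(add(S(add(Z, SZ)), mul(add(SZ, Z), add(SZ, SZ))), add(add(SZ, SZ), add(Z, Z)))))
  →13  S(S(add(S(add(add(Z, SZ), mul(add(SZ, Z), add(SZ, SZ)))), add(add(SZ, SZ), add(Z, Z)))))
  →14  S(S(S(add(add(add(Z, SZ), mul(add(SZ, Z), add(SZ, SZ))), add(add(SZ, SZ), add(Z, Z))))))
  →15  S(S(S(add(add(SZ, mul(add(SZ, Z), add(SZ, SZ))), add(add(SZ, SZ), add(Z, Z))))))
  →16  S(S(S(add(S(add(Z, mul(add(SZ, Z), add(SZ, SZ)))), add(add(SZ, SZ), add(Z, Z))))))
  →17  S(S(S(S(add(add(Z, mul(add(SZ, Z), add(SZ, SZ))), add(add(SZ, SZ), add(Z, Z)))))))
  →18  S(S(S(S(add(mul(add(SZ, Z), add(SZ, SZ)), add(add(SZ, SZ), add(Z, Z)))))))
  →19  S(S(S(S(add(mul(S(add(Z, Z)), add(SZ, SZ)), add(add(SZ, SZ), add(Z, Z)))))))
  →20  S(S(S(S(add(add(add(SZ, SZ), mul(add(Z, Z), add(SZ, SZ))), add(add(SZ, SZ), add(Z, Z)))))))
  →21  S(S(S(S(add(add(S(add(Z, SZ)), mul(add(Z, Z), add(SZ, SZ))), add(add(SZ, SZ), add(Z, Z)))))))
  →22  S(S(S(S(add(S(add(add(Z, SZ), mul(add(Z, Z), add(SZ, SZ)))), add(add(SZ, SZ), add(Z, Z)))))))
  →23  S(S(S(S(S(add(add(add(Z, SZ), mul(add(Z, Z), add(SZ, SZ))), add(add(SZ, SZ), add(Z, Z))))))))
  →24  S(S(S(S(S(add(add(SZ, mul(add(Z, Z), add(SZ, SZ))), add(add(SZ, SZ), add(Z, Z))))))))
  →25  S(S(S(S(S(add(S(add(Z, mul(add(Z, Z), add(SZ, SZ)))), add(add(SZ, SZ), add(Z, Z))))))))
  →26  S(S(S(S(S(S(add(add(Z, mul(add(Z, Z), add(SZ, SZ))), add(add(SZ, SZ), add(Z, Z)))))))))
  →27  S(S(S(S(S(S(add(mul(add(Z, Z), add(SZ, SZ)), add(add(SZ, SZ), add(Z, Z)))))))))
  →28  S(S(S(S(S(S(add(mul(Z, add(SZ, SZ)), add(add(SZ, SZ), add(Z, Z)))))))))
  →29  S(S(S(S(S(S(add(Z, add(add(SZ, SZ), add(Z, Z)))))))))
  →30  S(S(S(S(S(S(add(add(SZ, SZ), add(Z, Z))))))))
  →31  S(S(S(S(S(S(add(S(add(Z, SZ)), add(Z, Z))))))))
  →32  S(S(S(S(S(S(S(add(add(Z, SZ), add(Z, Z)))))))))
  →33  S(S(S(S(S(S(S(add(SZ, add(Z, Z)))))))))
  →34  S(S(S(S(S(S(S(S(add(Z, add(Z, Z))))))))))
  →35  S(S(S(S(S(S(S(S(add(Z, Z)))))))))
  →36  S^8(Z)

Term B:
  start: add(add(S^4(Z), SZ), add(SSSZ, Z))
  →1  add(S(add(SSSZ, SZ)), add(SSSZ, Z))
  →2  S(add(add(SSSZ, SZ), add(SSSZ, Z)))
  →3  S(add(S(add(SSZ, SZ)), add(SSSZ, Z)))
  →4  S(S(add(add(SSZ, SZ), add(SSSZ, Z))))
  →5  S(S(add(S(add(SZ, SZ)), add(SSSZ, Z))))
  →6  S(S(S(add(add(SZ, SZ), add(SSSZ, Z)))))
  →7  S(S(S(add(S(add(Z, SZ)), add(SSSZ, Z)))))
  →8  S(S(S(S(add(add(Z, SZ), add(SSSZ, Z))))))
  →9  S(S(S(S(add(SZ, add(SSSZ, Z))))))
  →10  S(S(S(S(S(add(Z, add(SSSZ, Z)))))))
  →11  S(S(S(S(S(add(SSSZ, Z))))))
  →12  S(S(S(S(S(S(add(SSZ, Z)))))))
  →13  S(S(S(S(S(S(S(add(SZ, Z))))))))
  →14  S(S(S(S(S(S(S(S(add(Z, Z)))))))))
  →15  S^8(Z)

Answer: SAME — A ⇓ S^8(Z), B ⇓ S^8(Z)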